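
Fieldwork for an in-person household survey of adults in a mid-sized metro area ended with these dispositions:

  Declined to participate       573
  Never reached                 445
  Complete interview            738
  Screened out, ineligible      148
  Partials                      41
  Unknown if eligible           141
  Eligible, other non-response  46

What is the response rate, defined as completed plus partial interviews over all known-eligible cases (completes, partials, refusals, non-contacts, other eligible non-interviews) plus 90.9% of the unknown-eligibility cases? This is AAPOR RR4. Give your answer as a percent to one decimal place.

39.5%

Top = 738 + 41 = 779
Eligible (known) = 738 + 41 + 573 + 445 + 46 = 1843
Estimated eligible among unknowns = 0.9090 × 141 = 128.17
Base = 1843 + 128.17 = 1971.17
RR4 = 779 / 1971.17 = 0.3952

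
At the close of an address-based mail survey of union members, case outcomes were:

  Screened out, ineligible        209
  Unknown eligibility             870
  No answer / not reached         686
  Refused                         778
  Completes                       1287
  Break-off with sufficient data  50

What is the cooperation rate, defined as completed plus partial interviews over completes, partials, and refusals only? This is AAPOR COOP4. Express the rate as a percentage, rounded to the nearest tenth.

Numerator: 1287 + 50 = 1337
Denom: 1287 + 50 + 778 = 2115
COOP4 = 1337 / 2115 = 0.6322

63.2%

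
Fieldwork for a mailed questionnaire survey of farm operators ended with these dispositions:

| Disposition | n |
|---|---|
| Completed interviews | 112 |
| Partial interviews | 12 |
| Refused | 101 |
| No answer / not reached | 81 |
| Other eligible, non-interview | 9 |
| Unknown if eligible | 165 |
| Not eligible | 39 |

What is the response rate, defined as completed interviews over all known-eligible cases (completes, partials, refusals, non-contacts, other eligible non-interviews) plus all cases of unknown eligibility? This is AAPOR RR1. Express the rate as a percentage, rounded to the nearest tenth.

Numerator = 112
Denom = 112 + 12 + 101 + 81 + 9 + 165 = 480
RR1 = 112 / 480 = 0.2333

23.3%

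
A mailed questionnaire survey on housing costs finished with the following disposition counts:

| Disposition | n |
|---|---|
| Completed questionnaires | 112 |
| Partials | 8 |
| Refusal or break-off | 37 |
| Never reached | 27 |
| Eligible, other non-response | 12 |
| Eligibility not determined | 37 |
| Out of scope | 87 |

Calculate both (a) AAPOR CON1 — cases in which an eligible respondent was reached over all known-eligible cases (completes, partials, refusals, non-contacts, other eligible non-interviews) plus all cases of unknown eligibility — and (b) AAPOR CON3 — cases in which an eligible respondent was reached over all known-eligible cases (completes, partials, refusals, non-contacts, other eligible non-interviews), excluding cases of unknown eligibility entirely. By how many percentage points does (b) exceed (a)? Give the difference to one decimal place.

Top = 112 + 8 + 37 + 12 = 169
Base = 112 + 8 + 37 + 27 + 12 + 37 = 233
CON1 = 169 / 233 = 0.7253
Base = 112 + 8 + 37 + 27 + 12 = 196
CON3 = 169 / 196 = 0.8622
Difference = 86.22 − 72.53 = 13.69 percentage points

13.7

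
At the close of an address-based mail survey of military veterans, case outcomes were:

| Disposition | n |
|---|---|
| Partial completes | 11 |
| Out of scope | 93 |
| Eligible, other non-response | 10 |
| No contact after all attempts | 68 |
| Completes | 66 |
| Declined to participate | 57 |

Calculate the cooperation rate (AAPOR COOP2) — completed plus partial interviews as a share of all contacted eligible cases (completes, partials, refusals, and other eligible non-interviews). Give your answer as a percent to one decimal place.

53.5%

Num = 66 + 11 = 77
Denom = 66 + 11 + 57 + 10 = 144
COOP2 = 77 / 144 = 0.5347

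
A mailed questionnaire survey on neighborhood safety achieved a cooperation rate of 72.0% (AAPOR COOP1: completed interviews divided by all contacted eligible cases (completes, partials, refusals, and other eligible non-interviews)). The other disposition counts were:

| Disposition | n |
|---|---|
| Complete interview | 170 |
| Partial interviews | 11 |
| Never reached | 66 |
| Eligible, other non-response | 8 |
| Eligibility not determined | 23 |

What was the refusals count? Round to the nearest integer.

47

COOP1 = 170 / D = 0.720
D = 170 / 0.720 = 236.1
Rest of base = 189
refusals = 236.1 − 189 ≈ 47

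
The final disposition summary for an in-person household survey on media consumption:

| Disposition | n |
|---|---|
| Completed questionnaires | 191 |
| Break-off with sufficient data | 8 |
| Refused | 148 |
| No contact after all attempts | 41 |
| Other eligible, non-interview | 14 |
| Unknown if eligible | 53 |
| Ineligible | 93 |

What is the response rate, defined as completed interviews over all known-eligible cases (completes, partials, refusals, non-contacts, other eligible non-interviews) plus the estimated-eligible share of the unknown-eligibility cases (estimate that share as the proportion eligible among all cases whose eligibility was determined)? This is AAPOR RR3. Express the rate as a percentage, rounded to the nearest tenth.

42.9%

Top: 191
Eligible (known): 191 + 8 + 148 + 41 + 14 = 402
e = 402 / (402 + 93) = 402 / 495 = 0.8121
e × U: 0.8121 × 53 = 43.04
Denominator: 402 + 43.04 = 445.04
RR3 = 191 / 445.04 = 0.4292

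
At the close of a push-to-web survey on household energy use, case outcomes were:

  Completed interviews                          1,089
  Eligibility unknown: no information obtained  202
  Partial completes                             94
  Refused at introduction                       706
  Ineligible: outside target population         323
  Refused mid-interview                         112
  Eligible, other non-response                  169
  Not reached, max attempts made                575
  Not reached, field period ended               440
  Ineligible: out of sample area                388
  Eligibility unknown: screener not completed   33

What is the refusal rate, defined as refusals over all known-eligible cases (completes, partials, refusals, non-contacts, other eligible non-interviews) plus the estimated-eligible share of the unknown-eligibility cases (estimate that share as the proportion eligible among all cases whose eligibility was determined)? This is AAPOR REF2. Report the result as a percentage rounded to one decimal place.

Refused = 706 + 112 = 818
No answer / not reached = 440 + 575 = 1015
Eligibility not determined = 33 + 202 = 235
Not eligible = 323 + 388 = 711
Num: 818
Determined eligible: 1089 + 94 + 818 + 1015 + 169 = 3185
e = 3185 / (3185 + 711) = 3185 / 3896 = 0.8175
Estimated eligible among unknowns: 0.8175 × 235 = 192.11
Base: 3185 + 192.11 = 3377.11
REF2 = 818 / 3377.11 = 0.2422

24.2%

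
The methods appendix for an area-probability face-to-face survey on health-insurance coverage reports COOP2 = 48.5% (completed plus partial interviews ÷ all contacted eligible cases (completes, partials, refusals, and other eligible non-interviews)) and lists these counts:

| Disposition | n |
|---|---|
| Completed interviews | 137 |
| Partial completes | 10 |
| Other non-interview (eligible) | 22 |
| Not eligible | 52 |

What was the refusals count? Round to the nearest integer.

Num = 137 + 10 = 147
COOP2 = 147 / D = 0.485
D = 147 / 0.485 = 303.1
Other denominator terms total 169
refusals = 303.1 − 169 ≈ 134

134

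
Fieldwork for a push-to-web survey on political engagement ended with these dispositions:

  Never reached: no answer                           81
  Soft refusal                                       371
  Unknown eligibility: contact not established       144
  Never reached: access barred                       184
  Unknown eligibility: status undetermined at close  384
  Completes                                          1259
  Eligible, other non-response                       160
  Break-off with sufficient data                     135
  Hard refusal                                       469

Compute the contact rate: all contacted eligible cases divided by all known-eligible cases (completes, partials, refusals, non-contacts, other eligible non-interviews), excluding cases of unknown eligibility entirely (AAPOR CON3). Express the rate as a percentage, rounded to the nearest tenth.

90.0%

Refusals = 469 + 371 = 840
Non-contacts = 81 + 184 = 265
Eligibility not determined = 144 + 384 = 528
Num = 1259 + 135 + 840 + 160 = 2394
Denominator = 1259 + 135 + 840 + 265 + 160 = 2659
CON3 = 2394 / 2659 = 0.9003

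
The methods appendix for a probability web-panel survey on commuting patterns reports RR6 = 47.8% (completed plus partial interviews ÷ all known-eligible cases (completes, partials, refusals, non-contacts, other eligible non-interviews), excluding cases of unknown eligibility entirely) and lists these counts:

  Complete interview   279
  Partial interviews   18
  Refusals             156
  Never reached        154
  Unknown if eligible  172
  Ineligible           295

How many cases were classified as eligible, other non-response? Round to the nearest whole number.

14

Numerator: 279 + 18 = 297
RR6 = 297 / D = 0.478
D = 297 / 0.478 = 621.3
Remaining denominator categories sum to 607
eligible, other non-response = 621.3 − 607 ≈ 14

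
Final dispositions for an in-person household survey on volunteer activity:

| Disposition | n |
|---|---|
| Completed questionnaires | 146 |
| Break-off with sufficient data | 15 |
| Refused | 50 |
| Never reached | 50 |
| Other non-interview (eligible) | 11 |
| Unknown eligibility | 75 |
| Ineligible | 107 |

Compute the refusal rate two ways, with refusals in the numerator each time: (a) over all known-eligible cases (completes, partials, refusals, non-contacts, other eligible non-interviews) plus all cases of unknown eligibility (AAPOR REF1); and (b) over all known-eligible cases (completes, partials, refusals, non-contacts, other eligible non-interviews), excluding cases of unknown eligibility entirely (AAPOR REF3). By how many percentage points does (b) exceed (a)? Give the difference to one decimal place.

4.0

Num = 50
Base = 146 + 15 + 50 + 50 + 11 + 75 = 347
REF1 = 50 / 347 = 0.1441
Base = 146 + 15 + 50 + 50 + 11 = 272
REF3 = 50 / 272 = 0.1838
Difference = 18.38 − 14.41 = 3.97 percentage points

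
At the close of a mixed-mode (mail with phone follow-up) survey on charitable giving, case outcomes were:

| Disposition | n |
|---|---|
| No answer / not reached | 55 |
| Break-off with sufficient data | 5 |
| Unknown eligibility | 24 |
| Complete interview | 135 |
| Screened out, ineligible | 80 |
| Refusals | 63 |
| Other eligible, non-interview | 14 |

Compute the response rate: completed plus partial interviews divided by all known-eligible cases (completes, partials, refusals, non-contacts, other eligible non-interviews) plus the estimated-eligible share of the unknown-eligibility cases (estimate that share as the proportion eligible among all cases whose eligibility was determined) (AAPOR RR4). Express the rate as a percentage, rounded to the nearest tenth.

48.2%

Numerator → 135 + 5 = 140
Eligible (known) → 135 + 5 + 63 + 55 + 14 = 272
e = 272 / (272 + 80) = 272 / 352 = 0.7727
e × U → 0.7727 × 24 = 18.54
Base → 272 + 18.54 = 290.54
RR4 = 140 / 290.54 = 0.4819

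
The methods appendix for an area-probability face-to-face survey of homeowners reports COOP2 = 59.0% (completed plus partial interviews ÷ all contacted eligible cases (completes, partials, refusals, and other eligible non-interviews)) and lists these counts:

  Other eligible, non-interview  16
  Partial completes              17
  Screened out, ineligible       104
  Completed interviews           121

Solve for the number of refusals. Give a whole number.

Num: 121 + 17 = 138
COOP2 = 138 / D = 0.590
D = 138 / 0.590 = 233.9
Remaining denominator categories sum to 154
refusals = 233.9 − 154 ≈ 80

80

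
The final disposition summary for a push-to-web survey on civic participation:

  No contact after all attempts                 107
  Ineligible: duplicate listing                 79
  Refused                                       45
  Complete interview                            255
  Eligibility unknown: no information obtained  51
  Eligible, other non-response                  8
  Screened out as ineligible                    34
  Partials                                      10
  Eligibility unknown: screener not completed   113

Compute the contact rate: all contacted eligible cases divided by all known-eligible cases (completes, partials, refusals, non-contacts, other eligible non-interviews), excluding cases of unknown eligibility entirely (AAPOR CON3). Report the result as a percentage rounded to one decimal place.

Eligibility not determined = 113 + 51 = 164
Screened out, ineligible = 34 + 79 = 113
Top = 255 + 10 + 45 + 8 = 318
Denom = 255 + 10 + 45 + 107 + 8 = 425
CON3 = 318 / 425 = 0.7482

74.8%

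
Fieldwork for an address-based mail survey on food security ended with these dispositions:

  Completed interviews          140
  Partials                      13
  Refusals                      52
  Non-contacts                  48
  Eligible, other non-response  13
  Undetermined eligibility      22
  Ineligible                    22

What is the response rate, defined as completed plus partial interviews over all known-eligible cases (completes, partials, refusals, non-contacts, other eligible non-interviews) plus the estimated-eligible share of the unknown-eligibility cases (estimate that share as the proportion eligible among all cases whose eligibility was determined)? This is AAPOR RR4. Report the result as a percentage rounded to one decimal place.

53.4%

Numerator = 140 + 13 = 153
Determined eligible = 140 + 13 + 52 + 48 + 13 = 266
e = 266 / (266 + 22) = 266 / 288 = 0.9236
Eligible share of unknowns = 0.9236 × 22 = 20.32
Denominator = 266 + 20.32 = 286.32
RR4 = 153 / 286.32 = 0.5344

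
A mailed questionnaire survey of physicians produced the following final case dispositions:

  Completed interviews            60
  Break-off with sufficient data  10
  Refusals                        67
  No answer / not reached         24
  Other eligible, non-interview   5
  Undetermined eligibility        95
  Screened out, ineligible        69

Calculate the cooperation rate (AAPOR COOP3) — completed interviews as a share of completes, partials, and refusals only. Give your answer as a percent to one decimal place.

Num: 60
Denominator: 60 + 10 + 67 = 137
COOP3 = 60 / 137 = 0.4380

43.8%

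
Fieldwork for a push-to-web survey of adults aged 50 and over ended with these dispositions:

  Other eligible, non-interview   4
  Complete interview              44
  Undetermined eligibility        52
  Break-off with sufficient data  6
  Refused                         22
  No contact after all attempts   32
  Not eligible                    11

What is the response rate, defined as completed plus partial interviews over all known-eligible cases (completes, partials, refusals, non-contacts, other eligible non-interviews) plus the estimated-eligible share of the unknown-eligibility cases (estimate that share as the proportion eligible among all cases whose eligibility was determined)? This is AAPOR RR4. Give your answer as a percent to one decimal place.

Top → 44 + 6 = 50
Eligible (known) → 44 + 6 + 22 + 32 + 4 = 108
e = 108 / (108 + 11) = 108 / 119 = 0.9076
Estimated eligible among unknowns → 0.9076 × 52 = 47.20
Denominator → 108 + 47.20 = 155.20
RR4 = 50 / 155.20 = 0.3222

32.2%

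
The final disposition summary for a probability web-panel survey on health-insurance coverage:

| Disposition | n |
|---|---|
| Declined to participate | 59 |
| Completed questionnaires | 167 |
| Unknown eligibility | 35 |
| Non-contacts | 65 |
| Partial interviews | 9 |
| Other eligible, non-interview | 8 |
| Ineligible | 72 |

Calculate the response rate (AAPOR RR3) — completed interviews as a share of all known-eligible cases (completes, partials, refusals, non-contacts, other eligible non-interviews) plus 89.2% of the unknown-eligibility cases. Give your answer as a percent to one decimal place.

Num: 167
Determined eligible: 167 + 9 + 59 + 65 + 8 = 308
Estimated eligible among unknowns: 0.8920 × 35 = 31.22
Base: 308 + 31.22 = 339.22
RR3 = 167 / 339.22 = 0.4923

49.2%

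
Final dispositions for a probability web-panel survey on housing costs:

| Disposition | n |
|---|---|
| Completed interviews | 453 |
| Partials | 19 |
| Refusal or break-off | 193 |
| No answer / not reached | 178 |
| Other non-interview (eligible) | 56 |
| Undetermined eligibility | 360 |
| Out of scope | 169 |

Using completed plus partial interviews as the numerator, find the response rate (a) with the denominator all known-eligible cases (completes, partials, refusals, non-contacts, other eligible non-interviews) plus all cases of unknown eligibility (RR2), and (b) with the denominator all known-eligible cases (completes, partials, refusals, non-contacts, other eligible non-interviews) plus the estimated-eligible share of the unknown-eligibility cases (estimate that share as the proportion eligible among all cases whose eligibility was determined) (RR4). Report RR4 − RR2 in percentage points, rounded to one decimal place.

Top: 453 + 19 = 472
Denom: 453 + 19 + 193 + 178 + 56 + 360 = 1259
RR2 = 472 / 1259 = 0.3749
Determined eligible: 453 + 19 + 193 + 178 + 56 = 899
e = 899 / (899 + 169) = 899 / 1068 = 0.8418
e × U: 0.8418 × 360 = 303.05
Denom: 899 + 303.05 = 1202.05
RR4 = 472 / 1202.05 = 0.3927
Difference = 39.27 − 37.49 = 1.78 percentage points

1.8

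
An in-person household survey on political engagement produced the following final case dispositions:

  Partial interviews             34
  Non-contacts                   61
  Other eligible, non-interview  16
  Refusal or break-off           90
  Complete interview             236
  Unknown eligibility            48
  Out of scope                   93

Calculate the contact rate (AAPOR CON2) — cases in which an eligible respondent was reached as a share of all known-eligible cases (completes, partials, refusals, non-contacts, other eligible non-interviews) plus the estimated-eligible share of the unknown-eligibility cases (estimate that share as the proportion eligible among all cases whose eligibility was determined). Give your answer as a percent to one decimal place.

Num → 236 + 34 + 90 + 16 = 376
Determined eligible → 236 + 34 + 90 + 61 + 16 = 437
e = 437 / (437 + 93) = 437 / 530 = 0.8245
e × U → 0.8245 × 48 = 39.58
Denominator → 437 + 39.58 = 476.58
CON2 = 376 / 476.58 = 0.7890

78.9%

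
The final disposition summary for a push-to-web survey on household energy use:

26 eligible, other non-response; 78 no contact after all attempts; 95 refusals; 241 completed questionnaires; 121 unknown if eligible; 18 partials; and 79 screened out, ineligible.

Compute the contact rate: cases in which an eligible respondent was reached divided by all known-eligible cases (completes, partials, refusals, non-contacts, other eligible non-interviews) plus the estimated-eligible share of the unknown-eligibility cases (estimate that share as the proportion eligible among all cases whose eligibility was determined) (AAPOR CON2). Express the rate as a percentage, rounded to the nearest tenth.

67.7%

Num = 241 + 18 + 95 + 26 = 380
Determined eligible = 241 + 18 + 95 + 78 + 26 = 458
e = 458 / (458 + 79) = 458 / 537 = 0.8529
Estimated eligible among unknowns = 0.8529 × 121 = 103.20
Base = 458 + 103.20 = 561.20
CON2 = 380 / 561.20 = 0.6771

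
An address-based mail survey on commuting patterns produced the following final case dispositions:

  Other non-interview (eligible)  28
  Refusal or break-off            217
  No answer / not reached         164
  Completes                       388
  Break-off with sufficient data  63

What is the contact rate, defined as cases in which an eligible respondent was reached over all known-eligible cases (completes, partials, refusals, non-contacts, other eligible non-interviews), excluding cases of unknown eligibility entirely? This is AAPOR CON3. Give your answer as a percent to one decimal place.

Numerator → 388 + 63 + 217 + 28 = 696
Denom → 388 + 63 + 217 + 164 + 28 = 860
CON3 = 696 / 860 = 0.8093

80.9%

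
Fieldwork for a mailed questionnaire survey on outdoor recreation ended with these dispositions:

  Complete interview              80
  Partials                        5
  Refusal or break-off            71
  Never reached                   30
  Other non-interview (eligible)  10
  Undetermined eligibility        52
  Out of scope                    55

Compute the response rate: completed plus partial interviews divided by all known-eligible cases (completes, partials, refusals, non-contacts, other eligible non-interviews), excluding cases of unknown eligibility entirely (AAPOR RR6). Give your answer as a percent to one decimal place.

Num = 80 + 5 = 85
Base = 80 + 5 + 71 + 30 + 10 = 196
RR6 = 85 / 196 = 0.4337

43.4%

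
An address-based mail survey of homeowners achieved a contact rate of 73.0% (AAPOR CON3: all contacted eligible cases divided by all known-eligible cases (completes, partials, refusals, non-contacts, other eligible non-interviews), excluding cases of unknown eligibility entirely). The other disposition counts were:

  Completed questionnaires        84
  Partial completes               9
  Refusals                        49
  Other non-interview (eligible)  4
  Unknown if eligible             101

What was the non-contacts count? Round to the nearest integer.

54

Numerator: 84 + 9 + 49 + 4 = 146
CON3 = 146 / D = 0.730
D = 146 / 0.730 = 200.0
Remaining denominator categories sum to 146
non-contacts = 200.0 − 146 ≈ 54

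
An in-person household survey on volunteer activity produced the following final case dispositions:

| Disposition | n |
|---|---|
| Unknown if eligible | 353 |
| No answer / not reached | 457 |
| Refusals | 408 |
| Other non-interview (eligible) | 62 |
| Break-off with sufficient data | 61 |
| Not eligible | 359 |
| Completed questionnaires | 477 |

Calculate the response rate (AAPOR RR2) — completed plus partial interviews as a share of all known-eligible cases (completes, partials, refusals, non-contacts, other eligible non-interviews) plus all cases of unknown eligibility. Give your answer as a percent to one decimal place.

29.6%

Num = 477 + 61 = 538
Base = 477 + 61 + 408 + 457 + 62 + 353 = 1818
RR2 = 538 / 1818 = 0.2959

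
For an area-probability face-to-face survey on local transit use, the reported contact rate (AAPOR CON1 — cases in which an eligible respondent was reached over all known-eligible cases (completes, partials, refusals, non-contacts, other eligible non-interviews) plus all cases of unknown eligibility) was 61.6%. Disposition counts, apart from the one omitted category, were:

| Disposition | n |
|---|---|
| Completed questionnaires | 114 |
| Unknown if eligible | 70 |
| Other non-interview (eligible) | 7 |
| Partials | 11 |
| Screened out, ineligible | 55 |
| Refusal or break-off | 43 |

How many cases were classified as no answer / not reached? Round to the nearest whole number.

Num = 114 + 11 + 43 + 7 = 175
CON1 = 175 / D = 0.616
D = 175 / 0.616 = 284.1
Rest of base = 245
no answer / not reached = 284.1 − 245 ≈ 39

39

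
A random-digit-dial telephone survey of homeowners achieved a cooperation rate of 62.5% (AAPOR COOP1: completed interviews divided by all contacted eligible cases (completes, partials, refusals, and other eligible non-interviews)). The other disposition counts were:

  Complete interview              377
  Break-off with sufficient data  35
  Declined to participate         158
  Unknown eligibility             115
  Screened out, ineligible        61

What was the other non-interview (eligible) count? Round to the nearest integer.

COOP1 = 377 / D = 0.625
D = 377 / 0.625 = 603.2
Rest of base = 570
other non-interview (eligible) = 603.2 − 570 ≈ 33

33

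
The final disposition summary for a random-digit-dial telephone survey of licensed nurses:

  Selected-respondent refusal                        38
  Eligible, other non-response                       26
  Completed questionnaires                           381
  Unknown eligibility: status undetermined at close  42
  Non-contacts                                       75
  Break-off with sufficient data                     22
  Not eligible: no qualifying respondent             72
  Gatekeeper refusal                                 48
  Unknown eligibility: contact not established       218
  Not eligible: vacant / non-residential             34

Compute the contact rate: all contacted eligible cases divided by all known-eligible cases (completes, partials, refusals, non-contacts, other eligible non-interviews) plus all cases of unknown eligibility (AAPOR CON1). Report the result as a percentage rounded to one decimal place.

Refused = 48 + 38 = 86
Undetermined eligibility = 218 + 42 = 260
Not eligible = 72 + 34 = 106
Num: 381 + 22 + 86 + 26 = 515
Base: 381 + 22 + 86 + 75 + 26 + 260 = 850
CON1 = 515 / 850 = 0.6059

60.6%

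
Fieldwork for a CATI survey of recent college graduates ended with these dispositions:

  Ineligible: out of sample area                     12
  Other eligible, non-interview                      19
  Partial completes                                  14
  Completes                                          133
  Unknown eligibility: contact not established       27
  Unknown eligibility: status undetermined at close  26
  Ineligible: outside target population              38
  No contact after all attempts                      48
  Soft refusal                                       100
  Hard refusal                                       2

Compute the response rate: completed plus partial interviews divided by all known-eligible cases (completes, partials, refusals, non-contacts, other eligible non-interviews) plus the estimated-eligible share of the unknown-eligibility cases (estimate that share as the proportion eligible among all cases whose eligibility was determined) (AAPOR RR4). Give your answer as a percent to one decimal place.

Refusal or break-off = 2 + 100 = 102
Eligibility not determined = 27 + 26 = 53
Not eligible = 38 + 12 = 50
Num: 133 + 14 = 147
Determined eligible: 133 + 14 + 102 + 48 + 19 = 316
e = 316 / (316 + 50) = 316 / 366 = 0.8634
e × U: 0.8634 × 53 = 45.76
Denom: 316 + 45.76 = 361.76
RR4 = 147 / 361.76 = 0.4063

40.6%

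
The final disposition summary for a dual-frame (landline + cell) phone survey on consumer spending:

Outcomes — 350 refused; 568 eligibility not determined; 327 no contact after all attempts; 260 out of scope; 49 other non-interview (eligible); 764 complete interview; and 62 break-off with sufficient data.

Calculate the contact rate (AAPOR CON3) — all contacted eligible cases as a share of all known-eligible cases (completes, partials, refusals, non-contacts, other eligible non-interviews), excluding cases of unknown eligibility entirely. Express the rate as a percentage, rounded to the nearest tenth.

Top → 764 + 62 + 350 + 49 = 1225
Base → 764 + 62 + 350 + 327 + 49 = 1552
CON3 = 1225 / 1552 = 0.7893

78.9%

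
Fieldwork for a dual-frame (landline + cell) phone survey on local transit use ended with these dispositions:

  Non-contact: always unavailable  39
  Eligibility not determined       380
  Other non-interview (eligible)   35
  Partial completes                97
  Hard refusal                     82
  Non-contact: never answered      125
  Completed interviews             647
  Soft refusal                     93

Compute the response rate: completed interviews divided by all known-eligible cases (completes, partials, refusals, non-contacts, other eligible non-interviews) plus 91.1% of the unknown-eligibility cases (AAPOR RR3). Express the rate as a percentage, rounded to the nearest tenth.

Refusals = 82 + 93 = 175
No contact after all attempts = 125 + 39 = 164
Top = 647
Eligible (known) = 647 + 97 + 175 + 164 + 35 = 1118
Eligible share of unknowns = 0.9110 × 380 = 346.18
Base = 1118 + 346.18 = 1464.18
RR3 = 647 / 1464.18 = 0.4419

44.2%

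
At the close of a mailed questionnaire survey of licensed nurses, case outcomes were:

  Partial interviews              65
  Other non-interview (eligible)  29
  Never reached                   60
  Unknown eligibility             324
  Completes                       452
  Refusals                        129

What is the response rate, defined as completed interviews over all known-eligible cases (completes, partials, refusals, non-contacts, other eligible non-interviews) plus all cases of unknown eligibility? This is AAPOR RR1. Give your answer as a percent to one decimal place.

42.7%

Numerator: 452
Denom: 452 + 65 + 129 + 60 + 29 + 324 = 1059
RR1 = 452 / 1059 = 0.4268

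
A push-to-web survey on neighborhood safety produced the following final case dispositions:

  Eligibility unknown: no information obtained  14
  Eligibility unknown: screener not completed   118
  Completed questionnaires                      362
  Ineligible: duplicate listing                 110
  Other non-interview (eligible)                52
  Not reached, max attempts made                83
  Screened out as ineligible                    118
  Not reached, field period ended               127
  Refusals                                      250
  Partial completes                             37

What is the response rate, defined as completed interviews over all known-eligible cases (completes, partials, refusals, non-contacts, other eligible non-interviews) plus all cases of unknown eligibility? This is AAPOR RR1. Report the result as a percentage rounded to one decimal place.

34.7%

Never reached = 127 + 83 = 210
Eligibility not determined = 118 + 14 = 132
Screened out, ineligible = 118 + 110 = 228
Numerator = 362
Denom = 362 + 37 + 250 + 210 + 52 + 132 = 1043
RR1 = 362 / 1043 = 0.3471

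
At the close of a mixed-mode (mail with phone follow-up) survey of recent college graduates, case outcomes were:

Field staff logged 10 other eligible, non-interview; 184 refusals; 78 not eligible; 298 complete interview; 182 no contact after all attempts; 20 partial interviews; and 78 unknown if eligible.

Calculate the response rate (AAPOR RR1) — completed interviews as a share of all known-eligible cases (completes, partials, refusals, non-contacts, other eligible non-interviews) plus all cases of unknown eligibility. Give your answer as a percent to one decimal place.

Top: 298
Denominator: 298 + 20 + 184 + 182 + 10 + 78 = 772
RR1 = 298 / 772 = 0.3860

38.6%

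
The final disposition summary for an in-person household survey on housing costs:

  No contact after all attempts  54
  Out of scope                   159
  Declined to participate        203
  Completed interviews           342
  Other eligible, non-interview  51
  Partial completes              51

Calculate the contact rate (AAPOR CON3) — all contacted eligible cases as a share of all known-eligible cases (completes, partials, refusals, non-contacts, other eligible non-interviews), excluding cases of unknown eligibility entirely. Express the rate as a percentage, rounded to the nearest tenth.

Top = 342 + 51 + 203 + 51 = 647
Base = 342 + 51 + 203 + 54 + 51 = 701
CON3 = 647 / 701 = 0.9230

92.3%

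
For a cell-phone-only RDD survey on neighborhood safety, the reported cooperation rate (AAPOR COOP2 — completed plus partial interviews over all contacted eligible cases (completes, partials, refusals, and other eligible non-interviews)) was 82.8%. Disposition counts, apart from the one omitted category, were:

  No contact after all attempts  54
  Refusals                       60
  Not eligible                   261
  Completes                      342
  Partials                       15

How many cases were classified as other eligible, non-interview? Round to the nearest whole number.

Top → 342 + 15 = 357
COOP2 = 357 / D = 0.828
D = 357 / 0.828 = 431.2
Rest of base = 417
other eligible, non-interview = 431.2 − 417 ≈ 14

14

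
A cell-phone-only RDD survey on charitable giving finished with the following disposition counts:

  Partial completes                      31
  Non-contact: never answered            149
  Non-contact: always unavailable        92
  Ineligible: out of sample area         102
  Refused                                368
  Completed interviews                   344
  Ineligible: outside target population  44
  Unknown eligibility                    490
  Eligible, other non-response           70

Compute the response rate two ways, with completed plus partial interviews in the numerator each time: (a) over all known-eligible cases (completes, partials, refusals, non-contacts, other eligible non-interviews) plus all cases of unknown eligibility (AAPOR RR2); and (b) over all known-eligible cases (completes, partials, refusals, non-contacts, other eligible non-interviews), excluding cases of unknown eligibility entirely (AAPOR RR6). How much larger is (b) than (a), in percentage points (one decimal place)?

Never reached = 149 + 92 = 241
Out of scope = 44 + 102 = 146
Top = 344 + 31 = 375
Denominator = 344 + 31 + 368 + 241 + 70 + 490 = 1544
RR2 = 375 / 1544 = 0.2429
Denominator = 344 + 31 + 368 + 241 + 70 = 1054
RR6 = 375 / 1054 = 0.3558
Difference = 35.58 − 24.29 = 11.29 percentage points

11.3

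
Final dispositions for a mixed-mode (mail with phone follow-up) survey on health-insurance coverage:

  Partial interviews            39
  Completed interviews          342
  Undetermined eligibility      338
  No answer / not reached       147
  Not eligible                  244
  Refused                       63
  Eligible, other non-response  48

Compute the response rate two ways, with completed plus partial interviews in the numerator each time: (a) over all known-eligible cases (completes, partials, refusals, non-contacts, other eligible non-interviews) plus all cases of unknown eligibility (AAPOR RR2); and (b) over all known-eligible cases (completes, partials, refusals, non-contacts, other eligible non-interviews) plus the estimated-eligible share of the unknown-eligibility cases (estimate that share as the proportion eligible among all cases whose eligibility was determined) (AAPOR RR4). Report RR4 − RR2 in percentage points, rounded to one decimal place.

4.1

Numerator → 342 + 39 = 381
Denominator → 342 + 39 + 63 + 147 + 48 + 338 = 977
RR2 = 381 / 977 = 0.3900
Known eligible → 342 + 39 + 63 + 147 + 48 = 639
e = 639 / (639 + 244) = 639 / 883 = 0.7237
Eligible share of unknowns → 0.7237 × 338 = 244.61
Denominator → 639 + 244.61 = 883.61
RR4 = 381 / 883.61 = 0.4312
Difference = 43.12 − 39.00 = 4.12 percentage points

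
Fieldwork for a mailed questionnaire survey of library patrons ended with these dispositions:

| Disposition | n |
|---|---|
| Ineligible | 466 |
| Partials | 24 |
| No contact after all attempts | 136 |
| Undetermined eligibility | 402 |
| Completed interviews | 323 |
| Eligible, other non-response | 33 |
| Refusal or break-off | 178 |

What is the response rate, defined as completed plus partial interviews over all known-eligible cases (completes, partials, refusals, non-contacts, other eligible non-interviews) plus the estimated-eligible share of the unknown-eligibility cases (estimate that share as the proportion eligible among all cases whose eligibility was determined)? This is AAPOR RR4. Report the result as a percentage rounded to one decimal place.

Top → 323 + 24 = 347
Eligible (known) → 323 + 24 + 178 + 136 + 33 = 694
e = 694 / (694 + 466) = 694 / 1160 = 0.5983
Eligible share of unknowns → 0.5983 × 402 = 240.52
Denominator → 694 + 240.52 = 934.52
RR4 = 347 / 934.52 = 0.3713

37.1%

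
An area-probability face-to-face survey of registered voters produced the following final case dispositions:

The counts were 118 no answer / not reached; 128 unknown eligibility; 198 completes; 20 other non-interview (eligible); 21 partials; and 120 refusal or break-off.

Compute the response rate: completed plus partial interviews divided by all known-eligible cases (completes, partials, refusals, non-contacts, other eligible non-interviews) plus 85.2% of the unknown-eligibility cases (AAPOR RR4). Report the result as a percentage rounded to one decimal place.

Numerator: 198 + 21 = 219
Determined eligible: 198 + 21 + 120 + 118 + 20 = 477
Estimated eligible among unknowns: 0.8520 × 128 = 109.06
Denominator: 477 + 109.06 = 586.06
RR4 = 219 / 586.06 = 0.3737

37.4%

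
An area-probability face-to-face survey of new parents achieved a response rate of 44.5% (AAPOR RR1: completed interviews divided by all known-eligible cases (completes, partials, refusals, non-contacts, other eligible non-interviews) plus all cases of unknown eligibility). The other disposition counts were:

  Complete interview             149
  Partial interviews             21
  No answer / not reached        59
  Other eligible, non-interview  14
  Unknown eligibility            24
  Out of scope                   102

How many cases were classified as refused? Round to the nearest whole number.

RR1 = 149 / D = 0.445
D = 149 / 0.445 = 334.8
Rest of base = 267
refused = 334.8 − 267 ≈ 68

68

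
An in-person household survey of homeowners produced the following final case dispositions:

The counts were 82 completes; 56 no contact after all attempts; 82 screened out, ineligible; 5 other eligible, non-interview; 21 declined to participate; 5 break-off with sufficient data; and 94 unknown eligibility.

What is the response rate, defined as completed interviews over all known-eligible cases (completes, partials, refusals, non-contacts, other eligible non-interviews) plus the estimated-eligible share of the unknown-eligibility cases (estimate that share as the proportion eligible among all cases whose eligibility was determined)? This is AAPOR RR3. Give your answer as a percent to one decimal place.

35.3%

Num = 82
Eligible (known) = 82 + 5 + 21 + 56 + 5 = 169
e = 169 / (169 + 82) = 169 / 251 = 0.6733
e × U = 0.6733 × 94 = 63.29
Denom = 169 + 63.29 = 232.29
RR3 = 82 / 232.29 = 0.3530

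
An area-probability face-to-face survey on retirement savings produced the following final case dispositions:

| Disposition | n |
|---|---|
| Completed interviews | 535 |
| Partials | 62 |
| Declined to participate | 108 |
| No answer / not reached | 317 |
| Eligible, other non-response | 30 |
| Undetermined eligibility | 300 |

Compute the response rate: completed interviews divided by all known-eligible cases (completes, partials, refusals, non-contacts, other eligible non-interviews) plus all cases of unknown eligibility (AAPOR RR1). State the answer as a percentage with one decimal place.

Num = 535
Base = 535 + 62 + 108 + 317 + 30 + 300 = 1352
RR1 = 535 / 1352 = 0.3957

39.6%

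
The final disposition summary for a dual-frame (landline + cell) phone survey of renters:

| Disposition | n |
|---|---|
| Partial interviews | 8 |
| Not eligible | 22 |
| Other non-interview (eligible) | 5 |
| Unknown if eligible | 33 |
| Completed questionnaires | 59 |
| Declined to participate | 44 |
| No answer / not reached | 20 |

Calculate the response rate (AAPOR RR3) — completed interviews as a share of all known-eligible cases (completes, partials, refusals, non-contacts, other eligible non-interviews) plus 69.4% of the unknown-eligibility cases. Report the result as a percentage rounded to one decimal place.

37.1%

Top = 59
Determined eligible = 59 + 8 + 44 + 20 + 5 = 136
e × U = 0.6940 × 33 = 22.90
Denom = 136 + 22.90 = 158.90
RR3 = 59 / 158.90 = 0.3713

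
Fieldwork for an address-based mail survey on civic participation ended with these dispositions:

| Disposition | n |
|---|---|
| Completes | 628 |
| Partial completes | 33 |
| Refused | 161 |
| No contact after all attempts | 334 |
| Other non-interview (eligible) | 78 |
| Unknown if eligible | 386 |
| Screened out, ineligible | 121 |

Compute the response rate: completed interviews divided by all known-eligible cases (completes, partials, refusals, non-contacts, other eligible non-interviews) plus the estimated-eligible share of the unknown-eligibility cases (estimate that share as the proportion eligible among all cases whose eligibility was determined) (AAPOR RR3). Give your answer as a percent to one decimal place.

39.6%

Num → 628
Determined eligible → 628 + 33 + 161 + 334 + 78 = 1234
e = 1234 / (1234 + 121) = 1234 / 1355 = 0.9107
Eligible share of unknowns → 0.9107 × 386 = 351.53
Denom → 1234 + 351.53 = 1585.53
RR3 = 628 / 1585.53 = 0.3961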